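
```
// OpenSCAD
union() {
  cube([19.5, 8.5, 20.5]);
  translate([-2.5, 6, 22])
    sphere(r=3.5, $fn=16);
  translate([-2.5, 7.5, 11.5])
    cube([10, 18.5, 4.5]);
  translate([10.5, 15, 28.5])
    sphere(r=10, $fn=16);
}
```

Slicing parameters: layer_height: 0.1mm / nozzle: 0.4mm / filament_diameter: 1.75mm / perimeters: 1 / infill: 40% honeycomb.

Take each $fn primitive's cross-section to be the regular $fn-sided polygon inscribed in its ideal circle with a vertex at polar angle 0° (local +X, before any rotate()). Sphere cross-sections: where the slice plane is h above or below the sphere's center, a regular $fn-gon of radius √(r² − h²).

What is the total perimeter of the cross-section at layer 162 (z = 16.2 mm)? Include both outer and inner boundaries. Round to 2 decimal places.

At z = 16.2 mm: the cube (footprint 19.5×8.5) is included at this height (perimeter 56.00 mm); the sphere at (-2.5, 6) is not intersected at this z (|z−center|=5.800 > r=3.5); the cube at (-2.5, 7.5) does not reach this height (z outside [11.5, 16]); the sphere at (10.5, 15) is not intersected at this z (|z−center|=12.300 > r=10); Merging all regions: only the 19.5×8.5 cube is present, so the union is just that shape — boundary = 56.00 mm. Overall, the cross-section is a single solid region. Total boundary length (outer) = 56.00 mm.

56.00 mm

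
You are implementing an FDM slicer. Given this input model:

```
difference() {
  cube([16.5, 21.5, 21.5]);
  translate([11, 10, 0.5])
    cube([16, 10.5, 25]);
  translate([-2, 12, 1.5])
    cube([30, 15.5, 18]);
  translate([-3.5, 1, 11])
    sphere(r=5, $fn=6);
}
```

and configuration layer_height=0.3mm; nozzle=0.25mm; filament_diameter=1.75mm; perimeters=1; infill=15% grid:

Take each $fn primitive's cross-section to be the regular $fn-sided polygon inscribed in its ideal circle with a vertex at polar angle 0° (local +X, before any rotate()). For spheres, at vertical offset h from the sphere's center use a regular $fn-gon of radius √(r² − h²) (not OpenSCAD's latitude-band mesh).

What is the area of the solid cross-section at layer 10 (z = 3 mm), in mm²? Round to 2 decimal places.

187.00 mm²

At z = 3 mm: the cube is present — its section is the full 16.5×21.5 rectangle (area 354.75 mm²); the cube at (11, 10) (footprint 16×10.5) is included at this height (area 168.00 mm²); the cube at (-2, 12) is present — its section is the full 30×15.5 rectangle (area 465.00 mm²); the sphere at (-3.5, 1) is absent (|z−center|=8.000 > r=5); Subtracting the remaining from the first: starting from the 16.5×21.5 cube (354.75 mm²), the 16×10.5 cube at (11, 10) partially overlaps it — only the 57.75 mm² overlap (of its 168.00 mm²) is removed, clipping the outline; the 30×15.5 cube at (-2, 12) partially overlaps it — only the 110.00 mm² overlap (of its 465.00 mm²) is removed, clipping the outline — area = 187.00 mm². Overall, the cross-section is a single solid region. Net area = 187.00 mm².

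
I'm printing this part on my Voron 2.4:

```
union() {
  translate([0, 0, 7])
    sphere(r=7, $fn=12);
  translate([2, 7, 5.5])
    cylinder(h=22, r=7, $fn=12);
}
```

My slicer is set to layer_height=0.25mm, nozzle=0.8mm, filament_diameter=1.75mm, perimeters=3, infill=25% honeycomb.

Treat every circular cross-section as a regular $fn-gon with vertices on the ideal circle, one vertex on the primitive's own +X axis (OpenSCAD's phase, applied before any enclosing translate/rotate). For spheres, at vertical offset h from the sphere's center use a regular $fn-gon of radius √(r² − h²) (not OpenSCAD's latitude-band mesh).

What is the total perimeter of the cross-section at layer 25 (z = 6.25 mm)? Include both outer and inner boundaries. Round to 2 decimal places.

59.05 mm

At z = 6.25 mm: the r=7 sphere slices to a regular 12-gon of circumradius 6.960 (√(r²−h²) with h=0.75 from center) (perimeter = 2·12·6.960·sin(180°/12) = 43.23 mm); the cylinder at (2, 7): section is a regular 12-gon, circumradius r=7 (perimeter = 2·12·7.000·sin(180°/12) = 43.48 mm); Taking the union: the regions partially overlap (shared area 51.87 mm²), so the edge portions inside another operand are dropped and the merged outline is re-measured after clipping — boundary = 59.05 mm. Overall, the cross-section is a single solid region. Total boundary length (outer) = 59.05 mm.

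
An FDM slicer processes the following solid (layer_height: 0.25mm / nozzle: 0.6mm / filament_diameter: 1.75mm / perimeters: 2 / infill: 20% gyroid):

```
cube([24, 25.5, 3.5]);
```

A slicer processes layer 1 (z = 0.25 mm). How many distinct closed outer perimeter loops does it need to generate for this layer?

1

At z = 0.25 mm: the cube is present — its section is the full 24×25.5 rectangle. The result has 1 disconnected region.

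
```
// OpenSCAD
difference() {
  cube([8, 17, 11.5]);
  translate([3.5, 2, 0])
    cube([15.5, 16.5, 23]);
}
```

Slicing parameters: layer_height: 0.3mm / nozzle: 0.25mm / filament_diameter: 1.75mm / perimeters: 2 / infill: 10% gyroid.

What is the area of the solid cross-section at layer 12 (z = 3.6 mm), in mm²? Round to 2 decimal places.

68.50 mm²

At z = 3.6 mm: the cube (footprint 8×17) is included at this height (area 136.00 mm²); the cube at (3.5, 2) (footprint 15.5×16.5) is included at this height (area 255.75 mm²); Subtracting the remaining from the first: starting from the 8×17 cube (136.00 mm²), the 15.5×16.5 cube at (3.5, 2) partially overlaps it — only the 67.50 mm² overlap (of its 255.75 mm²) is removed, clipping the outline — area = 68.50 mm². Overall, the cross-section is a single solid region. Net area = 68.50 mm².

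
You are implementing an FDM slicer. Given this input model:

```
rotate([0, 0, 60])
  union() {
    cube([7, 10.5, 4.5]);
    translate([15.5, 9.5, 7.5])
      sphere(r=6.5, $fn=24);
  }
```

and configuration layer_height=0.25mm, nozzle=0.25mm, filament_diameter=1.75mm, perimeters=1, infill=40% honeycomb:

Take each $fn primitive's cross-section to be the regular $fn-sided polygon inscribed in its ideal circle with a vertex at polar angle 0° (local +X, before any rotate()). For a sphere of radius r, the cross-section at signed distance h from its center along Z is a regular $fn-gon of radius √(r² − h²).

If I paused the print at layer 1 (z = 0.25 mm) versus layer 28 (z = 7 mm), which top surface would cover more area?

layer 28 (z = 7 mm)

Layer 1 (z = 0.25): the cube is present — its section is the full 7×10.5 rectangle (area 73.50 mm²); the sphere at (15.5, 9.5) is absent (|z−center|=7.250 > r=6.5); Taking the union: only the 7×10.5 cube is present, so the union is just that shape — area = 73.50 mm²; (whole slice rotated 60° about Z — lengths, areas and connectivity unchanged). So its area = 73.50 mm². Layer 28 (z = 7): the cube is not intersected at this z (z outside [0, 4.5]); the r=6.5 sphere at (15.5, 9.5) contributes a regular 24-gon of circumradius √(6.5²−0.5²) = 6.481 (area = (24/2)·6.481²·sin(360°/24) = 130.44 mm²); Combining (union): only the r=6.5 sphere at (15.5, 9.5) is present, so the union is just that shape — area = 130.44 mm²; (rotated 60° about Z; rotation is an isometry so areas/perimeters/island counts are preserved). So its area = 130.44 mm². Layer 28 is larger (130.44 vs 73.50 mm²).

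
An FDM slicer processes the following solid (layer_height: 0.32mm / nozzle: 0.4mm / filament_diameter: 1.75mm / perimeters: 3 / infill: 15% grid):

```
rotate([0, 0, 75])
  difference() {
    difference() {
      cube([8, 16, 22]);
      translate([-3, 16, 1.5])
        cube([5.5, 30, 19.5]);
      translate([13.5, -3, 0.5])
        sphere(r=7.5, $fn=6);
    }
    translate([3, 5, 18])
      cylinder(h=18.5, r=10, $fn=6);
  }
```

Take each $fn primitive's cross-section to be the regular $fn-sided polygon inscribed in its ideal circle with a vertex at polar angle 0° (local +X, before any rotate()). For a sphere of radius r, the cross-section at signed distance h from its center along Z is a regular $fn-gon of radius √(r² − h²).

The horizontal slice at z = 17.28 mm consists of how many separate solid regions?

At z = 17.28 mm: the cube is present — its section is the full 8×16 rectangle; the cube at (-3, 16) is present — its section is the full 5.5×30 rectangle; the sphere at (13.5, -3) is not intersected at this z (|z−center|=16.780 > r=7.5); Taking the first minus the rest: starting from the 8×16 cube, the 5.5×30 cube at (-3, 16) misses the remaining region (no effect) — 1 connected region; the cylinder at (3, 5) is not intersected at this z (z outside [18, 36.5]); After the difference (first − rest): none of the subtracted shapes is present at this height, so the result so far is unchanged — 1 connected region; (whole slice rotated 75° about Z — lengths, areas and connectivity unchanged). The result has 1 disconnected region.

1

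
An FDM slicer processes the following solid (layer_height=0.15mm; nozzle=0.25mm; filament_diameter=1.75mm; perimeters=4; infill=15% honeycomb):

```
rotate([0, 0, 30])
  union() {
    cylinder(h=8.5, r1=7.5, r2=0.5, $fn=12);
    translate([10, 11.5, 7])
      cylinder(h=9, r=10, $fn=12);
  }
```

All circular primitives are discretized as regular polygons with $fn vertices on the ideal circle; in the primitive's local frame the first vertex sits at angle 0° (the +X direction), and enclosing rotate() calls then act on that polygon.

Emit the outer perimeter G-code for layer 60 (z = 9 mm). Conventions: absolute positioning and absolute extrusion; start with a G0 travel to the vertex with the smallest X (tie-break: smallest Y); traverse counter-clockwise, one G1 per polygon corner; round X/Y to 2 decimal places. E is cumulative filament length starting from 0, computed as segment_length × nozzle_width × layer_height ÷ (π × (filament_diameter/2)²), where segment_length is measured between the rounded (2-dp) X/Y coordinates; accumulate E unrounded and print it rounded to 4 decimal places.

At z = 9 mm: the cone is not intersected at this z (z outside [0, 8.5]); the cylinder at (10, 11.5): section is a regular 12-gon, circumradius r=10; Merging all regions: only the r=10 cylinder at (10, 11.5) is present, so the union is just that shape — 1 connected region; (rotated 30° about Z; rotation is an isometry so areas/perimeters/island counts are preserved). The outline is a single polygon with 12 vertices. Extrusion per mm of travel: 0.25 × 0.15 / (π × 0.875²) = 0.015591. Accumulating E over each segment gives final E = 0.9684.

G0 X-7.09 Y14.96 Z9.00
G1 X-5.75 Y9.96 E0.0807
G1 X-2.09 Y6.30 E0.1614
G1 X2.91 Y4.96 E0.2421
G1 X7.91 Y6.30 E0.3228
G1 X11.57 Y9.96 E0.4035
G1 X12.91 Y14.96 E0.4842
G1 X11.57 Y19.96 E0.5649
G1 X7.91 Y23.62 E0.6456
G1 X2.91 Y24.96 E0.7263
G1 X-2.09 Y23.62 E0.8070
G1 X-5.75 Y19.96 E0.8877
G1 X-7.09 Y14.96 E0.9684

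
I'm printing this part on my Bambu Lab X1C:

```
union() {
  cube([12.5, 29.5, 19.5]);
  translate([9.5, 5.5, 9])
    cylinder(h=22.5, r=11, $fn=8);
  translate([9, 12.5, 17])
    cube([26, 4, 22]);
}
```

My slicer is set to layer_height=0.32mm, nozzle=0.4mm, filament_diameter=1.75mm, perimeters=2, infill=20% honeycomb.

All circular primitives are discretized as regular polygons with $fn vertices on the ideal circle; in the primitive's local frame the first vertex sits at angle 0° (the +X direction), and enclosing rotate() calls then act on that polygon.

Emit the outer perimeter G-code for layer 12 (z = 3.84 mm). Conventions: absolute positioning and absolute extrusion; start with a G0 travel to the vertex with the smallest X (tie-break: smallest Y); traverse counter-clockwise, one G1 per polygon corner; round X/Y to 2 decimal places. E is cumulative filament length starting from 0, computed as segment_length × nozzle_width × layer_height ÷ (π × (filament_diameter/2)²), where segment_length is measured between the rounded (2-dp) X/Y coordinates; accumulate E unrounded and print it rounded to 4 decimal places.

G0 X0.00 Y0.00 Z3.84
G1 X12.50 Y0.00 E0.6652
G1 X12.50 Y29.50 E2.2351
G1 X0.00 Y29.50 E2.9003
G1 X0.00 Y0.00 E4.4702

At z = 3.84 mm: the cube is present — its section is the full 12.5×29.5 rectangle; the cylinder at (9.5, 5.5) is absent (z outside [9, 31.5]); the cube at (9, 12.5) does not reach this height (z outside [17, 39]); Combining (union): only the 12.5×29.5 cube is present, so the union is just that shape — 1 connected region. The outline is a single polygon with 4 vertices. Extrusion per mm of travel: 0.4 × 0.32 / (π × 0.875²) = 0.053216. Accumulating E over each segment gives final E = 4.4702.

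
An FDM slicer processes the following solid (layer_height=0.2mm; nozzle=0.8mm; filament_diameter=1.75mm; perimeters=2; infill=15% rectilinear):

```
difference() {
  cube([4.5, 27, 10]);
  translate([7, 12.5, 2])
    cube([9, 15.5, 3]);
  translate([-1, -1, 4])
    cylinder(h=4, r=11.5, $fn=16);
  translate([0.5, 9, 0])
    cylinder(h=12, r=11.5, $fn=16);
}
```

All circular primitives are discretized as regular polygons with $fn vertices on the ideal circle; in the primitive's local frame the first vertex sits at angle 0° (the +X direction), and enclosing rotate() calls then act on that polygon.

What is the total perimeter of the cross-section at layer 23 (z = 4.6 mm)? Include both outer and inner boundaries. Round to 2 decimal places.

22.98 mm

At z = 4.6 mm: the 4.5×27 cube contributes its full rectangle (perimeter 63.00 mm); the cube at (7, 12.5) (footprint 9×15.5) is included at this height (perimeter 49.00 mm); the r=11.5 cylinder at (-1, -1) contributes a regular 16-gon of circumradius 11.5 (perimeter = 2·16·11.500·sin(180°/16) = 71.79 mm); the r=11.5 cylinder at (0.5, 9) gives a regular 16-gon of circumradius 11.5 (constant along its height) (perimeter = 2·16·11.500·sin(180°/16) = 71.79 mm); Subtracting the remaining from the first: starting from the 4.5×27 cube, the 9×15.5 cube at (7, 12.5) misses the remaining region (no effect); the r=11.5 cylinder at (-1, -1) partially overlaps it — only the 44.06 mm² overlap (of its 404.88 mm²) is removed, clipping the outline; the r=11.5 cylinder at (0.5, 9) partially overlaps it — only the 46.58 mm² overlap (of its 404.88 mm²) is removed, clipping the outline — boundary = 22.98 mm. Overall, the cross-section is a single solid region. Total boundary length (outer) = 22.98 mm.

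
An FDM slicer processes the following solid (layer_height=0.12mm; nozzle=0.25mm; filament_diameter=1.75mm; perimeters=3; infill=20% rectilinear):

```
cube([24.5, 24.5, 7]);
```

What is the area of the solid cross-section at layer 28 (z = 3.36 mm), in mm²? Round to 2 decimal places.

At z = 3.36 mm: the cube is present — its section is the full 24.5×24.5 rectangle (area 600.25 mm²). Overall, the cross-section is a single solid region. Net area = 600.25 mm².

600.25 mm²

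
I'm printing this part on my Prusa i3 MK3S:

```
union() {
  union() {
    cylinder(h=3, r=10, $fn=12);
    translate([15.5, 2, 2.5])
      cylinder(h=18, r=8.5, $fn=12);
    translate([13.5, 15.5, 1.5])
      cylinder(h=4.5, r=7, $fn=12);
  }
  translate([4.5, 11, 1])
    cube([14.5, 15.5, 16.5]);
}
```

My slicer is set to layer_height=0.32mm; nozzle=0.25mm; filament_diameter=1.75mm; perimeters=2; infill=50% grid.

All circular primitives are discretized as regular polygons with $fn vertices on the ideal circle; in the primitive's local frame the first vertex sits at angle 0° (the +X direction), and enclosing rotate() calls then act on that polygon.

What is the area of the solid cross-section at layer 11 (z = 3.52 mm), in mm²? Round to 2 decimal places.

At z = 3.52 mm: the cylinder does not reach this height (z outside [0, 3]); the cylinder at (15.5, 2): section is a regular 12-gon, circumradius r=8.5 (area = (12/2)·8.500²·sin(360°/12) = 216.75 mm²); the r=7 cylinder at (13.5, 15.5) gives a regular 12-gon of circumradius 7 (constant along its height) (area = (12/2)·7.000²·sin(360°/12) = 147.00 mm²); Combining (union): the regions partially overlap — summed areas 363.75 mm² minus the doubly-counted overlap 6.66 mm² gives 357.09 mm² — area = 357.09 mm²; the cube at (4.5, 11) (footprint 14.5×15.5) is included at this height (area 224.75 mm²); Combining (union): the regions partially overlap — summed areas 581.84 mm² minus the doubly-counted overlap 122.81 mm² gives 459.03 mm² — area = 459.03 mm². Overall, the cross-section is a single solid region. Net area = 459.03 mm².

459.03 mm²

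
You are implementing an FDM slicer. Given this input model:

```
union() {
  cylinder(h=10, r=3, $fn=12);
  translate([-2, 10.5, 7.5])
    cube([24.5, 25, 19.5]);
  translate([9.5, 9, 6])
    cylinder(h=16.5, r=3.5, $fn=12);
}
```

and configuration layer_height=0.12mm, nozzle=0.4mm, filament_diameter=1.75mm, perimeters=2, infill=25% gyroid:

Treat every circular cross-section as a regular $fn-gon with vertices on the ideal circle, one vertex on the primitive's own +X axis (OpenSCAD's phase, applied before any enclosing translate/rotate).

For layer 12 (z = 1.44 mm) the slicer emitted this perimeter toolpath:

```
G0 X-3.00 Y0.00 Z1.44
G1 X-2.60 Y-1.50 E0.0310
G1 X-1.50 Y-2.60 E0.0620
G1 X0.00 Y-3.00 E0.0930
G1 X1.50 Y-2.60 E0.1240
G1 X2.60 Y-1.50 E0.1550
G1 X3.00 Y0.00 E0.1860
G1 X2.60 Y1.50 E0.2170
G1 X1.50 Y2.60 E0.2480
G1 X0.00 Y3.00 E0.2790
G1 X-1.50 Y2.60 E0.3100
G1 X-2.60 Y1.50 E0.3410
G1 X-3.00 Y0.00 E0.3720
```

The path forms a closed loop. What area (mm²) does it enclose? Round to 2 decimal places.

27.02 mm²

Apply the shoelace formula to the sequence of (X, Y) vertices; enclosed area = 27.02 mm².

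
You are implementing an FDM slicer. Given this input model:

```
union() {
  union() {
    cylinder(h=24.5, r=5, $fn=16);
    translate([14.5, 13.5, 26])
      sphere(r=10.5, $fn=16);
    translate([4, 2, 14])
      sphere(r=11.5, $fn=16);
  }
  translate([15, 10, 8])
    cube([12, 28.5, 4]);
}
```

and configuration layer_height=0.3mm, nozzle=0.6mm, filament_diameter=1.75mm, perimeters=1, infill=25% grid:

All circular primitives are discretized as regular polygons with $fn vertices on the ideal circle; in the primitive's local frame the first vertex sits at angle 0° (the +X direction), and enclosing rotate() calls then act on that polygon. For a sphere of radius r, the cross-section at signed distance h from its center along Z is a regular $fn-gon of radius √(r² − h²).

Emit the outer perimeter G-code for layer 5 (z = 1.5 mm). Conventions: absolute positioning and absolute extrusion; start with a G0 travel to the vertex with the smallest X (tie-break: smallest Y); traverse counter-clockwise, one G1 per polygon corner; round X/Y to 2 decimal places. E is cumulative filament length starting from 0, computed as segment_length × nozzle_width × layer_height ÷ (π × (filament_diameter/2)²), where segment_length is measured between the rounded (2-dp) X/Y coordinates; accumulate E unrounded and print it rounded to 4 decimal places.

G0 X-5.00 Y0.00 Z1.50
G1 X-4.62 Y-1.91 E0.1457
G1 X-3.54 Y-3.54 E0.2921
G1 X-1.91 Y-4.62 E0.4384
G1 X0.00 Y-5.00 E0.5841
G1 X1.91 Y-4.62 E0.7299
G1 X3.54 Y-3.54 E0.8762
G1 X4.62 Y-1.91 E1.0225
G1 X5.00 Y0.00 E1.1683
G1 X4.62 Y1.91 E1.3140
G1 X3.54 Y3.54 E1.4603
G1 X1.91 Y4.62 E1.6066
G1 X0.00 Y5.00 E1.7524
G1 X-1.91 Y4.62 E1.8981
G1 X-3.54 Y3.54 E2.0444
G1 X-4.62 Y1.91 E2.1908
G1 X-5.00 Y0.00 E2.3365

At z = 1.5 mm: the r=5 cylinder contributes a regular 16-gon of circumradius 5; the sphere at (14.5, 13.5) is not intersected at this z (|z−center|=24.500 > r=10.5); the sphere at (4, 2) is not intersected at this z (|z−center|=12.500 > r=11.5); Merging all regions: only the r=5 cylinder is present, so the union is just that shape — 1 connected region; the cube at (15, 10) is absent (z outside [8, 12]); Combining (union): only the result so far is present, so the union is just that shape — 1 connected region. The outline is a single polygon with 16 vertices. Extrusion per mm of travel: 0.6 × 0.3 / (π × 0.875²) = 0.074835. Accumulating E over each segment gives final E = 2.3365.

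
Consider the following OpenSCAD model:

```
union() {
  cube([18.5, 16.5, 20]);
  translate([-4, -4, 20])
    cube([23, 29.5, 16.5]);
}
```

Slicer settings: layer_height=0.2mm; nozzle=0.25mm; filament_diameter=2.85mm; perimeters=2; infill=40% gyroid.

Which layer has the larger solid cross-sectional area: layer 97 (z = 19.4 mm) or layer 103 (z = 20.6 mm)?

layer 103 (z = 20.6 mm)

Layer 97 (z = 19.4): the 18.5×16.5 cube contributes its full rectangle (area 305.25 mm²); the cube at (-4, -4) is not intersected at this z (z outside [20, 36.5]); Combining (union): only the 18.5×16.5 cube is present, so the union is just that shape — area = 305.25 mm². So its area = 305.25 mm². Layer 103 (z = 20.6): the cube is absent (z outside [0, 20]); the cube at (-4, -4) is present — its section is the full 23×29.5 rectangle (area 678.50 mm²); Combining (union): only the 23×29.5 cube at (-4, -4) is present, so the union is just that shape — area = 678.50 mm². So its area = 678.50 mm². Layer 103 is larger (678.50 vs 305.25 mm²).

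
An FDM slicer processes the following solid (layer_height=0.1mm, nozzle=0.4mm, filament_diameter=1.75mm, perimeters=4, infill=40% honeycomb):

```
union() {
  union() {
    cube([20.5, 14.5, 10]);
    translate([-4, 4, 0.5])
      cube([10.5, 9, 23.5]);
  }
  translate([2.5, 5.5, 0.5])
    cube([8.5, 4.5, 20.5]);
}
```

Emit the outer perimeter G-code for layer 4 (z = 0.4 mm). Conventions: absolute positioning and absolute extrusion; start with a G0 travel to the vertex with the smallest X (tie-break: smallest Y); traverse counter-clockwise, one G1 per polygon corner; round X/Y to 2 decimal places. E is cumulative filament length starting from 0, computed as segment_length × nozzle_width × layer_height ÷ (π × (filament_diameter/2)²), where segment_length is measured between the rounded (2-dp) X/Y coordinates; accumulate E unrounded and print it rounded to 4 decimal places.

G0 X0.00 Y0.00 Z0.40
G1 X20.50 Y0.00 E0.3409
G1 X20.50 Y14.50 E0.5821
G1 X0.00 Y14.50 E0.9230
G1 X0.00 Y0.00 E1.1641

At z = 0.4 mm: the cube (footprint 20.5×14.5) is included at this height; the cube at (-4, 4) is absent (z outside [0.5, 24]); Combining (union): only the 20.5×14.5 cube is present, so the union is just that shape — 1 connected region; the cube at (2.5, 5.5) does not reach this height (z outside [0.5, 21]); Merging all regions: only that combined region is present, so the union is just that shape — 1 connected region. The outline is a single polygon with 4 vertices. Extrusion per mm of travel: 0.4 × 0.1 / (π × 0.875²) = 0.016630. Accumulating E over each segment gives final E = 1.1641.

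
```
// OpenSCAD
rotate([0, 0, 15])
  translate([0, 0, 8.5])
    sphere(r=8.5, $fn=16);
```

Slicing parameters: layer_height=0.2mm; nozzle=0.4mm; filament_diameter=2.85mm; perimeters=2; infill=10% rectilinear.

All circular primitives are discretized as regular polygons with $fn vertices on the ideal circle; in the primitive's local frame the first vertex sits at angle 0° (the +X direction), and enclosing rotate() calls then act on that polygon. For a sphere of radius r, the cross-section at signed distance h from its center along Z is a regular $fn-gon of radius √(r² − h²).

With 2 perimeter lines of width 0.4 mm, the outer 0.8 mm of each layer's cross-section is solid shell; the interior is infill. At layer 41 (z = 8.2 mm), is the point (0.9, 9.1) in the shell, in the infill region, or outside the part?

At z = 8.2 mm: the r=8.5 sphere slices to a regular 16-gon of circumradius 8.495 (√(r²−h²) with h=0.3 from center); (whole slice rotated 15° about Z — lengths, areas and connectivity unchanged). Overall, the cross-section is a single solid region. Undo the 15° rotation: the query point maps to (3.225, 8.557) in the un-rotated model frame. The nearest boundary edge runs (3.25, 7.85)→(0.00, 8.49); distance from the point to it = 0.69 mm. The point is not inside any of the regions above, so it lies outside the cross-section (0.69 mm from the nearest boundary).

outside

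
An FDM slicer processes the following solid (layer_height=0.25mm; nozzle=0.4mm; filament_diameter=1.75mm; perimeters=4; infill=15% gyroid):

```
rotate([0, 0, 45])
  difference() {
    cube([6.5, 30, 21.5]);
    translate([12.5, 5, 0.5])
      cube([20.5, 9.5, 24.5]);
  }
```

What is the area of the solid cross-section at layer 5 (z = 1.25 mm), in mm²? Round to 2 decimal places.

At z = 1.25 mm: the cube (footprint 6.5×30) is included at this height (area 195.00 mm²); the cube at (12.5, 5) (footprint 20.5×9.5) is included at this height (area 194.75 mm²); After the difference (first − rest): starting from the 6.5×30 cube (195.00 mm²), the 20.5×9.5 cube at (12.5, 5) misses the remaining region (no effect) — area = 195.00 mm²; (whole slice rotated 45° about Z — lengths, areas and connectivity unchanged). Overall, the cross-section is a single solid region. Net area = 195.00 mm².

195.00 mm²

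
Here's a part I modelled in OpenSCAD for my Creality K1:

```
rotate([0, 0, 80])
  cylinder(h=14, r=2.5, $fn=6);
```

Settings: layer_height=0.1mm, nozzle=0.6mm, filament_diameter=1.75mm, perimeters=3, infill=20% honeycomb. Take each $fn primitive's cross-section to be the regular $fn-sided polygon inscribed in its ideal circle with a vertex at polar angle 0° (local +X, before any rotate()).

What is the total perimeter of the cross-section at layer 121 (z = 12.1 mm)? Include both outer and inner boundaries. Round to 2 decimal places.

At z = 12.1 mm: the cylinder: section is a regular 6-gon, circumradius r=2.5 (perimeter = 2·6·2.500·sin(180°/6) = 15.00 mm); (whole slice rotated 80° about Z — lengths, areas and connectivity unchanged). Overall, the cross-section is a single solid region. Total boundary length (outer) = 15.00 mm.

15.00 mm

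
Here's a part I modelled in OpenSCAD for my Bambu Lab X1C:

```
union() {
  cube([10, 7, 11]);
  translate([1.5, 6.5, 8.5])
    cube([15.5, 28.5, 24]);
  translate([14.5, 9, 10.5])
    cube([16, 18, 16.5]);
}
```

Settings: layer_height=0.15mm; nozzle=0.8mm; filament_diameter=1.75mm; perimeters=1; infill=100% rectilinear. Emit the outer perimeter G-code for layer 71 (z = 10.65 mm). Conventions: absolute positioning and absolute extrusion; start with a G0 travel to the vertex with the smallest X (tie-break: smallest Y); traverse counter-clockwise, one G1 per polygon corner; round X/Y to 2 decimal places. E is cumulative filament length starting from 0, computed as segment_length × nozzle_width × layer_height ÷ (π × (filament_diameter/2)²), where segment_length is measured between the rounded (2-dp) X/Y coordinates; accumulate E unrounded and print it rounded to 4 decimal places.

At z = 10.65 mm: the cube is present — its section is the full 10×7 rectangle; the cube at (1.5, 6.5) is present — its section is the full 15.5×28.5 rectangle; the cube at (14.5, 9) (footprint 16×18) is included at this height; Taking the union: the regions partially overlap (shared area 49.25 mm²), so overlapping operands fuse into one piece — 1 connected region. The outline is a single polygon with 12 vertices. Extrusion per mm of travel: 0.8 × 0.15 / (π × 0.875²) = 0.049890. Accumulating E over each segment gives final E = 6.5356.

G0 X0.00 Y0.00 Z10.65
G1 X10.00 Y0.00 E0.4989
G1 X10.00 Y6.50 E0.8232
G1 X17.00 Y6.50 E1.1724
G1 X17.00 Y9.00 E1.2971
G1 X30.50 Y9.00 E1.9707
G1 X30.50 Y27.00 E2.8687
G1 X17.00 Y27.00 E3.5422
G1 X17.00 Y35.00 E3.9413
G1 X1.50 Y35.00 E4.7146
G1 X1.50 Y7.00 E6.1115
G1 X0.00 Y7.00 E6.1864
G1 X0.00 Y0.00 E6.5356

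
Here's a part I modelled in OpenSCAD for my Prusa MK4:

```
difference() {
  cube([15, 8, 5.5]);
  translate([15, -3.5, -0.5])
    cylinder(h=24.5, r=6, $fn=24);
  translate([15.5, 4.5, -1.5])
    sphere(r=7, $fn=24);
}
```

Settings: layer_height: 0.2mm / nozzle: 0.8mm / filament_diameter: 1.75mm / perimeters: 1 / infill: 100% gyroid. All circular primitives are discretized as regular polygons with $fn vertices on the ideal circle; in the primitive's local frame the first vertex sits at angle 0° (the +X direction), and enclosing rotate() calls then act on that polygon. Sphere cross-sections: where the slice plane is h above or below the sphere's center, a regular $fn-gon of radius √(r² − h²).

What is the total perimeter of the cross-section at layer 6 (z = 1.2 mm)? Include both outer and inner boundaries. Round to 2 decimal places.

36.99 mm

At z = 1.2 mm: the 15×8 cube contributes its full rectangle (perimeter 46.00 mm); the r=6 cylinder at (15, -3.5) contributes a regular 24-gon of circumradius 6 (perimeter = 2·24·6.000·sin(180°/24) = 37.59 mm); the r=7 sphere at (15.5, 4.5) contributes a regular 24-gon of circumradius √(7²−2.7²) = 6.458 (perimeter = 2·24·6.458·sin(180°/24) = 40.46 mm); Taking the first minus the rest: starting from the 15×8 cube, the r=6 cylinder at (15, -3.5) partially overlaps it — only the 8.34 mm² overlap (of its 111.81 mm²) is removed, clipping the outline; the r=7 sphere at (15.5, 4.5) partially overlaps it — only the 35.45 mm² overlap (of its 129.54 mm²) is removed, clipping the outline — boundary = 36.99 mm. Overall, the cross-section is a single solid region. Total boundary length (outer) = 36.99 mm.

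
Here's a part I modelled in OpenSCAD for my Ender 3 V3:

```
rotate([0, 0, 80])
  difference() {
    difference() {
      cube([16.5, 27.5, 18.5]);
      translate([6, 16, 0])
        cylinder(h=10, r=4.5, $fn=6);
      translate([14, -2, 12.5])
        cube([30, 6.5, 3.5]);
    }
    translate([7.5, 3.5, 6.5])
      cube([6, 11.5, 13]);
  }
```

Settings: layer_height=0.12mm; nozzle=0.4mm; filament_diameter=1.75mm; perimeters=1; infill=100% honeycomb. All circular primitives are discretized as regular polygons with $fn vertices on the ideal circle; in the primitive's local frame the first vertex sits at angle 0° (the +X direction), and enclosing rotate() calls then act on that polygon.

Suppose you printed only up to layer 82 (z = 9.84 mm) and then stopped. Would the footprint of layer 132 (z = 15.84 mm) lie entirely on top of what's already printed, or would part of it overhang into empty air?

part overhangs

Compare the two slices. At z = 9.84: the cube is present — its section is the full 16.5×27.5 rectangle (area 453.75 mm²); the r=4.5 cylinder at (6, 16) gives a regular 6-gon of circumradius 4.5 (constant along its height) (area = (6/2)·4.500²·sin(360°/6) = 52.61 mm²); the cube at (14, -2) is not intersected at this z (z outside [12.5, 16]); Taking the first minus the rest: starting from the 16.5×27.5 cube (453.75 mm²), the r=4.5 cylinder at (6, 16) lies wholly inside it (removes its full 52.61 mm² and its 27.00 mm outline becomes a hole wall) — area = 401.14 mm²; the cube at (7.5, 3.5) (footprint 6×11.5) is included at this height (area 69.00 mm²); After the difference (first − rest): starting from that combined region (401.14 mm²), the 6×11.5 cube at (7.5, 3.5) partially overlaps it — only the 64.40 mm² overlap (of its 69.00 mm²) is removed, clipping the outline — area = 336.73 mm²; (rotated 80° about Z; rotation is an isometry so areas/perimeters/island counts are preserved). At z = 15.84: the 16.5×27.5 cube contributes its full rectangle (area 453.75 mm²); the cylinder at (6, 16) is absent (z outside [0, 10]); the cube at (14, -2) (footprint 30×6.5) is included at this height (area 195.00 mm²); Subtracting the remaining from the first: starting from the 16.5×27.5 cube (453.75 mm²), the 30×6.5 cube at (14, -2) partially overlaps it — only the 11.25 mm² overlap (of its 195.00 mm²) is removed, clipping the outline — area = 442.50 mm²; the cube at (7.5, 3.5) (footprint 6×11.5) is included at this height (area 69.00 mm²); After the difference (first − rest): starting from that combined region (442.50 mm²), the 6×11.5 cube at (7.5, 3.5) lies wholly inside it (removes its full 69.00 mm² and its 35.00 mm outline becomes a hole wall) — area = 373.50 mm²; (rotated 80° about Z; rotation is an isometry so areas/perimeters/island counts are preserved). Checking containment: at z = 15.84 the cross-section extends beyond the z = 9.84 cross-section by about 48.02 mm².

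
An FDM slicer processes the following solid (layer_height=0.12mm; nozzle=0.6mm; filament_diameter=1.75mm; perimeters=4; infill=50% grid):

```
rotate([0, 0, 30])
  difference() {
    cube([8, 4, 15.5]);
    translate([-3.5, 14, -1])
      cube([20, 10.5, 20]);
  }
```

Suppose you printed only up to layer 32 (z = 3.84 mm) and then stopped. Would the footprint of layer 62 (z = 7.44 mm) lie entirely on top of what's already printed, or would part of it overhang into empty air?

entirely on top

Compare the two slices. At z = 3.84: the cube is present — its section is the full 8×4 rectangle (area 32.00 mm²); the cube at (-3.5, 14) is present — its section is the full 20×10.5 rectangle (area 210.00 mm²); Taking the first minus the rest: starting from the 8×4 cube (32.00 mm²), the 20×10.5 cube at (-3.5, 14) misses the remaining region (no effect) — area = 32.00 mm²; (whole slice rotated 30° about Z — lengths, areas and connectivity unchanged). At z = 7.44: the 8×4 cube contributes its full rectangle (area 32.00 mm²); the cube at (-3.5, 14) (footprint 20×10.5) is included at this height (area 210.00 mm²); Subtracting the remaining from the first: starting from the 8×4 cube (32.00 mm²), the 20×10.5 cube at (-3.5, 14) misses the remaining region (no effect) — area = 32.00 mm²; (whole slice rotated 30° about Z — lengths, areas and connectivity unchanged). Checking containment: the cross-section at z = 7.44 is a subset of the cross-section at z = 3.84.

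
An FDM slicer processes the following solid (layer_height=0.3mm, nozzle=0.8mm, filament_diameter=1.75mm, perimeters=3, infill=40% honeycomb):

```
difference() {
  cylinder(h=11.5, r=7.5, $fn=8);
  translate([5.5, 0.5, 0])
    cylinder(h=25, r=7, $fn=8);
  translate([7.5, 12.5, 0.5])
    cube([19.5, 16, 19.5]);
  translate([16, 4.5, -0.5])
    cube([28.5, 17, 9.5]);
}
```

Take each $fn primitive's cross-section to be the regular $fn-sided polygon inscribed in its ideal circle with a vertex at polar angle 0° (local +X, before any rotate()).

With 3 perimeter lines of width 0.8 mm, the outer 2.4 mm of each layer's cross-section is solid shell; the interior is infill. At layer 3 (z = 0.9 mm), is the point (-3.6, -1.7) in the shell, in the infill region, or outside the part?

infill

At z = 0.9 mm: the r=7.5 cylinder contributes a regular 8-gon of circumradius 7.5; the r=7 cylinder at (5.5, 0.5) contributes a regular 8-gon of circumradius 7; the 19.5×16 cube at (7.5, 12.5) contributes its full rectangle; the cube at (16, 4.5) is present — its section is the full 28.5×17 rectangle; After the difference (first − rest): starting from the r=7.5 cylinder, the r=7 cylinder at (5.5, 0.5) partially overlaps it — only the 74.76 mm² overlap (of its 138.59 mm²) is removed, clipping the outline; the 19.5×16 cube at (7.5, 12.5) misses the remaining region (no effect); the 28.5×17 cube at (16, 4.5) misses the remaining region (no effect) — 1 connected region. Overall, the cross-section is a single solid region. The nearest boundary edge runs (-1.50, 0.50)→(0.55, -4.45); distance from the point to it = 2.78 mm. The point is inside the cross-section and 2.78 mm from the nearest boundary — more than the 2.4 mm shell width (3 × 0.8), so it's in the infill interior.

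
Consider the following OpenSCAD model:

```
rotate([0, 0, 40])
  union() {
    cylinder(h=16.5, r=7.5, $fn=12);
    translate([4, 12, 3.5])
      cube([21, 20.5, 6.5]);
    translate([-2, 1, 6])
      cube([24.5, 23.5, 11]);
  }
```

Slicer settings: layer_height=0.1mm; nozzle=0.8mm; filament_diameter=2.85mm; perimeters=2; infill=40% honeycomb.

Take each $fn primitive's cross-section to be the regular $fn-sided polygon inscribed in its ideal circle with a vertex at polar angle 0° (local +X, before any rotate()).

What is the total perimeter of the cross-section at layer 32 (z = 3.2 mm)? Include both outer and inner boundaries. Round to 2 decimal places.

46.59 mm

At z = 3.2 mm: the r=7.5 cylinder gives a regular 12-gon of circumradius 7.5 (constant along its height) (perimeter = 2·12·7.500·sin(180°/12) = 46.59 mm); the cube at (4, 12) is not intersected at this z (z outside [3.5, 10]); the cube at (-2, 1) is not intersected at this z (z outside [6, 17]); Taking the union: only the r=7.5 cylinder is present, so the union is just that shape — boundary = 46.59 mm; (whole slice rotated 40° about Z — lengths, areas and connectivity unchanged). Overall, the cross-section is a single solid region. Total boundary length (outer) = 46.59 mm.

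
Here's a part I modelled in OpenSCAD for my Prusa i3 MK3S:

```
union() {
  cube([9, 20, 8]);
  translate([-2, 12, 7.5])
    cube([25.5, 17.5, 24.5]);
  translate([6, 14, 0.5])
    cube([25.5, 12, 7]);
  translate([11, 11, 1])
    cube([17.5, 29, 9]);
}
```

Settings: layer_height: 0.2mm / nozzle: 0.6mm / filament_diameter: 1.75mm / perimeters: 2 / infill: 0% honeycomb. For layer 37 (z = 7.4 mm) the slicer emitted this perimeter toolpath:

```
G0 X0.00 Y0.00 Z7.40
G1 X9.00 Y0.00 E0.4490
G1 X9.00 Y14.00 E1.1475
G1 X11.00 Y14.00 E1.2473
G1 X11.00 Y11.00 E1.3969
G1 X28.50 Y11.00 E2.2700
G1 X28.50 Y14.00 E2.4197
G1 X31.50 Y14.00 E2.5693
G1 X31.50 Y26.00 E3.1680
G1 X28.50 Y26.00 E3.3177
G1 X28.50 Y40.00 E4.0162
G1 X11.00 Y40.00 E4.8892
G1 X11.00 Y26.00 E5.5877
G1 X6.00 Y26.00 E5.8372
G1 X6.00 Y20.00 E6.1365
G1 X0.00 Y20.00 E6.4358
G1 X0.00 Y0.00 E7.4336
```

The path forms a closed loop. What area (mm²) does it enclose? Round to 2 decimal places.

Apply the shoelace formula to the sequence of (X, Y) vertices; enclosed area = 765.50 mm².

765.50 mm²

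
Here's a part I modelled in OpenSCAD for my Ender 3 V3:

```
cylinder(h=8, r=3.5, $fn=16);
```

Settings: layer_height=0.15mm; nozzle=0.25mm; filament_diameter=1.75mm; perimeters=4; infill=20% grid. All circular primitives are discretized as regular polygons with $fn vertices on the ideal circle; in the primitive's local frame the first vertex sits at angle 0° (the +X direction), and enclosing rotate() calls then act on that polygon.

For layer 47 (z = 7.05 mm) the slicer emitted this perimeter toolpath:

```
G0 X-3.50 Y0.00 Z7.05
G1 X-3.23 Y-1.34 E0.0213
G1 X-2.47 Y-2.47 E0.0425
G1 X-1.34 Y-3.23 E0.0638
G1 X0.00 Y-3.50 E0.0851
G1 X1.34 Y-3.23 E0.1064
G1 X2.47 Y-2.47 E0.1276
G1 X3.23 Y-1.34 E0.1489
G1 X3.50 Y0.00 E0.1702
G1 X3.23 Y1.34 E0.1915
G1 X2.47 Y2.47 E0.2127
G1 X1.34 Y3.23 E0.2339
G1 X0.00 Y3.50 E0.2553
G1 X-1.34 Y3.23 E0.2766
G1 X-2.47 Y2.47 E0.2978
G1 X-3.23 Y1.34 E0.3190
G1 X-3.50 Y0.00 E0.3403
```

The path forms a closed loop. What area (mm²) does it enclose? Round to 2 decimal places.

Apply the shoelace formula to the sequence of (X, Y) vertices; enclosed area = 37.43 mm².

37.43 mm²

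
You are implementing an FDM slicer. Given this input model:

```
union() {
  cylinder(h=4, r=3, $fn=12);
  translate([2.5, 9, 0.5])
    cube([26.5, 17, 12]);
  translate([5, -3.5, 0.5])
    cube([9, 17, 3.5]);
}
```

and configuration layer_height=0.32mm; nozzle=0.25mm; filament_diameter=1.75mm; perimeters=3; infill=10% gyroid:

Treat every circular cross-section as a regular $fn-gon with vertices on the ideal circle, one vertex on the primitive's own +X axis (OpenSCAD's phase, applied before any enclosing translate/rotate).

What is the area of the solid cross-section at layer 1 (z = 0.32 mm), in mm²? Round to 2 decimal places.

27.00 mm²

At z = 0.32 mm: the cylinder: section is a regular 12-gon, circumradius r=3 (area = (12/2)·3.000²·sin(360°/12) = 27.00 mm²); the cube at (2.5, 9) is not intersected at this z (z outside [0.5, 12.5]); the cube at (5, -3.5) is absent (z outside [0.5, 4]); Taking the union: only the r=3 cylinder is present, so the union is just that shape — area = 27.00 mm². Overall, the cross-section is a single solid region. Net area = 27.00 mm².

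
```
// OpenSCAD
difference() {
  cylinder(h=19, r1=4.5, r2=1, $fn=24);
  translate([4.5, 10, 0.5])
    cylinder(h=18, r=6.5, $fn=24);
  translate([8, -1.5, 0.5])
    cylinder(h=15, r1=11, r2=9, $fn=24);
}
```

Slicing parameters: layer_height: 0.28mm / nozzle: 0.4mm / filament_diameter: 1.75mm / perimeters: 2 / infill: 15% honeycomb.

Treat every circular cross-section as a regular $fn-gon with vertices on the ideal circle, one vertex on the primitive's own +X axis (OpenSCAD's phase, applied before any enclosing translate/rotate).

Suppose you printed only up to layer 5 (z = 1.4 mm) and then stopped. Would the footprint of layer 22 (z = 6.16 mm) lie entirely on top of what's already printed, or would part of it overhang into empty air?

Compare the two slices. At z = 1.4: the cone contributes a regular 24-gon of circumradius 4.242 (interpolated between r1=4.5 and r2=1 at t=0.074) (area = (24/2)·4.242²·sin(360°/24) = 55.89 mm²); the cylinder at (4.5, 10): section is a regular 24-gon, circumradius r=6.5 (area = (24/2)·6.500²·sin(360°/24) = 131.22 mm²); the cone at (8, -1.5) contributes a regular 24-gon of circumradius 10.880 (interpolated between r1=11 and r2=9 at t=0.060) (area = (24/2)·10.880²·sin(360°/24) = 367.65 mm²); Subtracting the remaining from the first: starting from the cone (55.89 mm²), the r=6.5 cylinder at (4.5, 10) misses the remaining region (no effect); the cone at (8, -1.5) partially overlaps it — only the 47.59 mm² overlap (of its 367.65 mm²) is removed, clipping the outline — area = 8.30 mm². At z = 6.16: the cone contributes a regular 24-gon of circumradius 3.365 (interpolated between r1=4.5 and r2=1 at t=0.324) (area = (24/2)·3.365²·sin(360°/24) = 35.17 mm²); the r=6.5 cylinder at (4.5, 10) contributes a regular 24-gon of circumradius 6.5 (area = (24/2)·6.500²·sin(360°/24) = 131.22 mm²); the cone at (8, -1.5): at t=0.377 of its height the radius interpolates to r₁+(r₂−r₁)t = 10.245, giving a regular 24-gon of that circumradius (area = (24/2)·10.245²·sin(360°/24) = 326.01 mm²); Subtracting the remaining from the first: starting from the cone (35.17 mm²), the r=6.5 cylinder at (4.5, 10) misses the remaining region (no effect); the cone at (8, -1.5) partially overlaps it — only the 29.65 mm² overlap (of its 326.01 mm²) is removed, clipping the outline — area = 5.52 mm². Checking containment: at z = 6.16 the cross-section extends beyond the z = 1.4 cross-section by about 3.40 mm².

part overhangs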